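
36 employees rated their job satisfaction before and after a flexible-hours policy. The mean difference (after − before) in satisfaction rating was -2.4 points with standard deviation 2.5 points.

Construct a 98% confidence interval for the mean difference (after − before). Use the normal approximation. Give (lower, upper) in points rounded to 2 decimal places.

(-3.37, -1.43)

This is a matched-pairs design, so SE = s_d/√n = 2.5/√36 = 0.4167.
Margin = 2.326 × 0.4167 = 0.9692; the interval is -2.4 ± 0.9692 = (-3.37, -1.43).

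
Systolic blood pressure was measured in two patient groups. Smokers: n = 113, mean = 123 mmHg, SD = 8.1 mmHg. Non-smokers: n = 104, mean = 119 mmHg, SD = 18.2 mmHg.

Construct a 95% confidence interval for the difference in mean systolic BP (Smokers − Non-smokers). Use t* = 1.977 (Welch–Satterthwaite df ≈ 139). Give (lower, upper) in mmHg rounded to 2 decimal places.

Standard errors of each mean: 8.1/√113 = 0.7620 and 18.2/√104 = 1.7847.
SE(x̄₁ − x̄₂) = √(0.7620² + 1.7847²) = 1.9406 for independent samples with unequal variances.
With t* = 1.977, the margin is 1.977 × 1.9406 = 3.8366.
x̄₁ − x̄₂ = 123 − 119 = 4.0000; the interval is 4.0000 ± 3.8366 = (0.16, 7.84).

(0.16, 7.84)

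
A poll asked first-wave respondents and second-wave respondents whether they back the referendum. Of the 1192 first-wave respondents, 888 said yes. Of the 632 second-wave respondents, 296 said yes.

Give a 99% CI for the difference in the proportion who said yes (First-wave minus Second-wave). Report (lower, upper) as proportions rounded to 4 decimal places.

(0.2160, 0.3372)

First, p̂₁ = 888/1192 = 0.7450; p̂₂ = 296/632 = 0.4684.
The two standard errors are √(0.7450×0.2550/1192) = 0.01262 and √(0.4684×0.5316/632) = 0.01985.
Because the samples are independent, SE_diff = √(0.01262² + 0.01985²) = 0.02352.
Using z* = 2.576 for 99%, ME = 2.576 × 0.02352 = 0.06059.
p̂₁ − p̂₂ = 0.2766; interval 0.2766 ± 0.06059 gives (0.2160, 0.3372).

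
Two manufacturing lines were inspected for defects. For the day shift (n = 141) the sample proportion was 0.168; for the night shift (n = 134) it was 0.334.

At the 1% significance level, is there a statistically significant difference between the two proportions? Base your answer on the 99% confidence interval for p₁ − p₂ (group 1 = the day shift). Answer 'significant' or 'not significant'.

significant

SE₁ = √(p̂₁(1−p̂₁)/n₁) = √(0.1680·0.8320/141) = 0.03149; SE₂ = √(0.3340·0.6660/134) = 0.04074.
Independent samples: SE of the difference = √(SE₁² + SE₂²) = √(0.0009916201 + 0.0016597476) = 0.05149.
z* for 99% confidence is 2.576, so the margin of error is 2.576 × 0.05149 = 0.13264.
Point estimate p̂₁ − p̂₂ = 0.1680 − 0.3340 = -0.1660.
-0.1660 ± 0.13264 → (-0.29864, -0.03336).
The interval (-0.29864, -0.03336) does not contain 0, so the difference is significant.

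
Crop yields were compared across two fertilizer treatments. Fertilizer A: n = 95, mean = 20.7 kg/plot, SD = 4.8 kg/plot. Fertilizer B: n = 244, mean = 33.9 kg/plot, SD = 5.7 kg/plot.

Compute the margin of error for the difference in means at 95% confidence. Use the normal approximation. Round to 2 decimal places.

1.20

Per-group SEs: s₁/√n₁ = 4.8/√95 = 0.4925, s₂/√n₂ = 5.7/√244 = 0.3649.
Unpooled SE of the difference: √(0.24255625 + 0.13315201) = 0.6130.
Margin of error = z* · SE = 1.960 × 0.6130 = 1.2015.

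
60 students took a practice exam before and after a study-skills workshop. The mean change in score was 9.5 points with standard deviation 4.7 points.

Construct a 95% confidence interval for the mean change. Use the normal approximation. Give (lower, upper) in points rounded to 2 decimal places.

(8.31, 10.69)

Paired design: SE = s_d/√n = 4.7/√60 = 0.6068.
z* = 1.960; margin of error = 1.960 × 0.6068 = 1.1893.
9.5 ± 1.1893 → (8.31, 10.69).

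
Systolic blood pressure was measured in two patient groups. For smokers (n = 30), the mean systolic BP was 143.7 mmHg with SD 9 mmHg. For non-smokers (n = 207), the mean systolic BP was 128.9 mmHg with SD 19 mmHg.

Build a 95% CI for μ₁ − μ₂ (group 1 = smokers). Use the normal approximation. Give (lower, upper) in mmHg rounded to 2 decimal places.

Standard errors of each mean: 9/√30 = 1.6432 and 19/√207 = 1.3206.
SE(x̄₁ − x̄₂) = √(1.6432² + 1.3206²) = 2.1081 for independent samples with unequal variances.
With z* = 1.960, the margin is 1.960 × 2.1081 = 4.1319.
x̄₁ − x̄₂ = 143.7 − 128.9 = 14.8000; the interval is 14.8000 ± 4.1319 = (10.67, 18.93).

(10.67, 18.93)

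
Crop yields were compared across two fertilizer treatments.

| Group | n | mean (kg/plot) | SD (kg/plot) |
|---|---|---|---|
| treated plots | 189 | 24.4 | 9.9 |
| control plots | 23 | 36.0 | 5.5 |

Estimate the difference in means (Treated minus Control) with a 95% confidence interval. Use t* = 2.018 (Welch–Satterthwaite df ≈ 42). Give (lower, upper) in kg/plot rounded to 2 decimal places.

(-14.33, -8.87)

Standard errors of each mean: 9.9/√189 = 0.7201 and 5.5/√23 = 1.1468.
SE(x̄₁ − x̄₂) = √(0.7201² + 1.1468²) = 1.3541 for independent samples with unequal variances.
With t* = 2.018, the margin is 2.018 × 1.3541 = 2.7326.
x̄₁ − x̄₂ = 24.4 − 36.0 = -11.6000; the interval is -11.6000 ± 2.7326 = (-14.33, -8.87).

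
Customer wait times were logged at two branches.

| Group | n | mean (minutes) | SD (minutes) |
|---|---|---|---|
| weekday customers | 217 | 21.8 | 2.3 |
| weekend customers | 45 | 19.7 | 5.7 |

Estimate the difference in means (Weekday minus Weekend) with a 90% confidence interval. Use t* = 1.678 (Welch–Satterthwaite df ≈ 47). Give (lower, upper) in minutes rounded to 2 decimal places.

Per-group SEs: s₁/√n₁ = 2.3/√217 = 0.1561, s₂/√n₂ = 5.7/√45 = 0.8497.
Unpooled SE of the difference: √(0.02436721 + 0.72199009) = 0.8639.
Margin of error = t* · SE = 1.678 × 0.8639 = 1.4496.
x̄₁ − x̄₂ = 21.8 − 19.7 = 2.1000.
CI: 2.1000 ± 1.4496 = (0.65, 3.55).

(0.65, 3.55)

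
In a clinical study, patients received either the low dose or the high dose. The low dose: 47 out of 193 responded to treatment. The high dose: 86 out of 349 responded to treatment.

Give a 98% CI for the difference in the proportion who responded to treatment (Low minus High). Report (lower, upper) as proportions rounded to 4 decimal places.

(-0.0926, 0.0868)

p̂₁ = 47/193 = 0.2435 and p̂₂ = 86/349 = 0.2464.
SE₁ = √(p̂₁(1−p̂₁)/n₁) = √(0.2435·0.7565/193) = 0.03089; SE₂ = √(0.2464·0.7536/349) = 0.02307.
Independent samples: SE of the difference = √(SE₁² + SE₂²) = √(0.0009541921 + 0.0005322249) = 0.03855.
z* for 98% confidence is 2.326, so the margin of error is 2.326 × 0.03855 = 0.08967.
Point estimate p̂₁ − p̂₂ = 0.2435 − 0.2464 = -0.0029.
-0.0029 ± 0.08967 → (-0.0926, 0.0868).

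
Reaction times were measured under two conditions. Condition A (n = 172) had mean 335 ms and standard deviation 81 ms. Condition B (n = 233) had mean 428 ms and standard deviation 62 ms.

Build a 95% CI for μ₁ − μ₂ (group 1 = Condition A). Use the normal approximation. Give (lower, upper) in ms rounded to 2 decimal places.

Standard errors of each mean: 81/√172 = 6.1762 and 62/√233 = 4.0618.
SE(x̄₁ − x̄₂) = √(6.1762² + 4.0618²) = 7.3921 for independent samples with unequal variances.
With z* = 1.960, the margin is 1.960 × 7.3921 = 14.4885.
x̄₁ − x̄₂ = 335 − 428 = -93.0000; the interval is -93.0000 ± 14.4885 = (-107.49, -78.51).

(-107.49, -78.51)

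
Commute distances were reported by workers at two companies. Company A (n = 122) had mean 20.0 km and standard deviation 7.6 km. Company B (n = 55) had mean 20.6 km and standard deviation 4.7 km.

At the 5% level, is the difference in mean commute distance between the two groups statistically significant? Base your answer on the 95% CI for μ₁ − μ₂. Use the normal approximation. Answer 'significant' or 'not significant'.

not significant

SE₁ = s₁/√n₁ = 7.6/√122 = 0.6881; SE₂ = 4.7/√55 = 0.6337.
Independent samples, unequal variances: SE_diff = √(SE₁² + SE₂²) = √(0.47348161 + 0.40157569) = 0.9354.
z* = 1.960, so margin of error = 1.960 × 0.9354 = 1.8334.
Difference in means = 20.0 − 20.6 = -0.6000.
-0.6000 ± 1.8334 → (-2.4334, 1.2334).
The interval (-2.4334, 1.2334) contains 0, so the difference is not significant.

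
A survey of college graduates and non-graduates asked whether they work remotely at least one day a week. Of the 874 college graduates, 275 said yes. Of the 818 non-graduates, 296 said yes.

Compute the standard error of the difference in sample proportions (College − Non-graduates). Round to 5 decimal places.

0.02300

p̂₁ = 275/874 = 0.3146 and p̂₂ = 296/818 = 0.3619.
SE₁ = √(p̂₁(1−p̂₁)/n₁) = √(0.3146·0.6854/874) = 0.01571; SE₂ = √(0.3619·0.6381/818) = 0.01680.
Independent samples: SE of the difference = √(SE₁² + SE₂²) = √(0.0002468041 + 0.00028224) = 0.02300.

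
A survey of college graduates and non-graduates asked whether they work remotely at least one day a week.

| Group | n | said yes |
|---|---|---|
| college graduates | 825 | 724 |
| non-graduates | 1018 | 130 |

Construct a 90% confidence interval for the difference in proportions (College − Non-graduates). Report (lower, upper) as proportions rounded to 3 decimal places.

Sample proportions: 724/825 = 0.8776, 130/1018 = 0.1277.
Each SE is √(p̂(1−p̂)/n): √(0.8776·0.1224/825) = 0.01141 and √(0.1277·0.8723/1018) = 0.01046.
SE(p̂₁ − p̂₂) = √(SE₁² + SE₂²) = √(0.0001301881 + 0.0001094116) = 0.01548, since the two samples are independent.
At 90% confidence z* = 1.645; margin = 1.645 × 0.01548 = 0.02546.
The difference is 0.8776 − 0.1277 = 0.7499, so the interval is 0.7499 ± 0.02546 = (0.724, 0.775).

(0.724, 0.775)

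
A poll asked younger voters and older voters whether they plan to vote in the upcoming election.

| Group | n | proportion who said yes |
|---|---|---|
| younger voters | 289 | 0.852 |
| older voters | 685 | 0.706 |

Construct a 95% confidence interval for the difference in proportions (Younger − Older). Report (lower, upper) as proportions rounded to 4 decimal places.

Each SE is √(p̂(1−p̂)/n): √(0.8520·0.1480/289) = 0.02089 and √(0.7060·0.2940/685) = 0.01741.
SE(p̂₁ − p̂₂) = √(SE₁² + SE₂²) = √(0.0004363921 + 0.0003031081) = 0.02719, since the two samples are independent.
At 95% confidence z* = 1.960; margin = 1.960 × 0.02719 = 0.05329.
The difference is 0.8520 − 0.7060 = 0.1460, so the interval is 0.1460 ± 0.05329 = (0.0927, 0.1993).

(0.0927, 0.1993)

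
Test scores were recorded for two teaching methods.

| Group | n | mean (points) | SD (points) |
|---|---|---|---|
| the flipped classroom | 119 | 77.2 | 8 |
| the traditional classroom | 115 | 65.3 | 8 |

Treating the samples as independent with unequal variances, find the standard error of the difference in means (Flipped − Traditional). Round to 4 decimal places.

Standard errors of each mean: 8/√119 = 0.7334 and 8/√115 = 0.7460.
SE(x̄₁ − x̄₂) = √(0.7334² + 0.7460²) = 1.0461 for independent samples with unequal variances.

1.0461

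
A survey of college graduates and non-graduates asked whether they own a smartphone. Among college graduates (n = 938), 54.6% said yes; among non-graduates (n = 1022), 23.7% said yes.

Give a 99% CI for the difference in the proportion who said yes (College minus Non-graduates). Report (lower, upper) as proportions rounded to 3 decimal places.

SE₁ = √(p̂₁(1−p̂₁)/n₁) = √(0.5460·0.4540/938) = 0.01626; SE₂ = √(0.2370·0.7630/1022) = 0.01330.
Independent samples: SE of the difference = √(SE₁² + SE₂²) = √(0.0002643876 + 0.00017689) = 0.02101.
z* for 99% confidence is 2.576, so the margin of error is 2.576 × 0.02101 = 0.05412.
Point estimate p̂₁ − p̂₂ = 0.5460 − 0.2370 = 0.3090.
0.3090 ± 0.05412 → (0.255, 0.363).

(0.255, 0.363)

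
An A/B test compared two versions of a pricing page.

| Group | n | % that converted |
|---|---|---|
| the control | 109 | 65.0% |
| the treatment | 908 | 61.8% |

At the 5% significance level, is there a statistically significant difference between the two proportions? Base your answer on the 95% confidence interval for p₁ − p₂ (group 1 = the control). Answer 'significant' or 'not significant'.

The two standard errors are √(0.6500×0.3500/109) = 0.04569 and √(0.6180×0.3820/908) = 0.01612.
Because the samples are independent, SE_diff = √(0.04569² + 0.01612²) = 0.04845.
Using z* = 1.960 for 95%, ME = 1.960 × 0.04845 = 0.09496.
p̂₁ − p̂₂ = 0.0320; interval 0.0320 ± 0.09496 gives (-0.06296, 0.12696).
The interval (-0.06296, 0.12696) contains 0, so the difference is not significant.

not significant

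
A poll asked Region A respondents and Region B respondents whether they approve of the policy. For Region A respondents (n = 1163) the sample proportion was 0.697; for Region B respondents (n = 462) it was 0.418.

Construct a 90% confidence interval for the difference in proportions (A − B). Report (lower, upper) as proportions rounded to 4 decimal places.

Each SE is √(p̂(1−p̂)/n): √(0.6970·0.3030/1163) = 0.01348 and √(0.4180·0.5820/462) = 0.02295.
SE(p̂₁ − p̂₂) = √(SE₁² + SE₂²) = √(0.0001817104 + 0.0005267025) = 0.02662, since the two samples are independent.
At 90% confidence z* = 1.645; margin = 1.645 × 0.02662 = 0.04379.
The difference is 0.6970 − 0.4180 = 0.2790, so the interval is 0.2790 ± 0.04379 = (0.2352, 0.3228).

(0.2352, 0.3228)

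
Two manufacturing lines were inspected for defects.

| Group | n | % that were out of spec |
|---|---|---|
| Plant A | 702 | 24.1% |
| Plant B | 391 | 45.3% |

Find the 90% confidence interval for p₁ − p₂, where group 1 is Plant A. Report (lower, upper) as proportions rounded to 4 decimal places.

(-0.2612, -0.1628)

Each SE is √(p̂(1−p̂)/n): √(0.2410·0.7590/702) = 0.01614 and √(0.4530·0.5470/391) = 0.02517.
SE(p̂₁ − p̂₂) = √(SE₁² + SE₂²) = √(0.0002604996 + 0.0006335289) = 0.02990, since the two samples are independent.
At 90% confidence z* = 1.645; margin = 1.645 × 0.02990 = 0.04919.
The difference is 0.2410 − 0.4530 = -0.2120, so the interval is -0.2120 ± 0.04919 = (-0.2612, -0.1628).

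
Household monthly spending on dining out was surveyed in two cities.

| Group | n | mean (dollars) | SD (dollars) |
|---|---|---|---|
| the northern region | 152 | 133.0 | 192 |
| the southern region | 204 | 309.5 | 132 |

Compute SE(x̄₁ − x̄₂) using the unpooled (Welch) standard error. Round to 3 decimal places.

18.109

Per-group SEs: s₁/√n₁ = 192/√152 = 15.5733, s₂/√n₂ = 132/√204 = 9.2418.
Unpooled SE of the difference: √(242.52767289 + 85.41086724) = 18.1091.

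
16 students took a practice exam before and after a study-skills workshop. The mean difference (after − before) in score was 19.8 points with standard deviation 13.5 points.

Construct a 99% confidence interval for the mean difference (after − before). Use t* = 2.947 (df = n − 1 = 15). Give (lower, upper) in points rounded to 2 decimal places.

This is a matched-pairs design, so SE = s_d/√n = 13.5/√16 = 3.3750.
Margin = 2.947 × 3.3750 = 9.9461; the interval is 19.8 ± 9.9461 = (9.85, 29.75).

(9.85, 29.75)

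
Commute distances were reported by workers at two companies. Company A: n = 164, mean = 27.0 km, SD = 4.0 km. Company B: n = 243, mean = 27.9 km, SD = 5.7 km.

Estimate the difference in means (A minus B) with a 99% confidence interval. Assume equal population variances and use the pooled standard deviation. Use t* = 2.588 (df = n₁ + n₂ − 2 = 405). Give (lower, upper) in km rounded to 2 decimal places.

Pooled variance s_p² = [163·4.0² + 242·5.7²] / (164+243−2) = 25.8533, so s_p = 5.0846.
SE_diff = s_p·√(1/n₁ + 1/n₂) = 5.0846·√(1/164 + 1/243) = 0.5138.
t* = 2.588; margin = 2.588 × 0.5138 = 1.3297.
Difference = 27.0 − 27.9 = -0.9000.
-0.9000 ± 1.3297 → (-2.23, 0.43).

(-2.23, 0.43)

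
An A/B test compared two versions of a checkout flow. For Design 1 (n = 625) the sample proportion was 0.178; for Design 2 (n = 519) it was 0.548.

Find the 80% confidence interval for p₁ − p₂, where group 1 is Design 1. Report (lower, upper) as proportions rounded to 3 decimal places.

The two standard errors are √(0.1780×0.8220/625) = 0.01530 and √(0.5480×0.4520/519) = 0.02185.
Because the samples are independent, SE_diff = √(0.01530² + 0.02185²) = 0.02667.
Using z* = 1.282 for 80%, ME = 1.282 × 0.02667 = 0.03419.
p̂₁ − p̂₂ = -0.3700; interval -0.3700 ± 0.03419 gives (-0.404, -0.336).

(-0.404, -0.336)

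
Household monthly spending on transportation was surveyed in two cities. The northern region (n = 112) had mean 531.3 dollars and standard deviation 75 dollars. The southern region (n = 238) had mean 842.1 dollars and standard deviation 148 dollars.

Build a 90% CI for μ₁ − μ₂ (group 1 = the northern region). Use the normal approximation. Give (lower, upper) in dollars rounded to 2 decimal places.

(-330.42, -291.18)

Per-group SEs: s₁/√n₁ = 75/√112 = 7.0868, s₂/√n₂ = 148/√238 = 9.5934.
Unpooled SE of the difference: √(50.22273424 + 92.03332356) = 11.9271.
Margin of error = z* · SE = 1.645 × 11.9271 = 19.6201.
x̄₁ − x̄₂ = 531.3 − 842.1 = -310.8000.
CI: -310.8000 ± 19.6201 = (-330.42, -291.18).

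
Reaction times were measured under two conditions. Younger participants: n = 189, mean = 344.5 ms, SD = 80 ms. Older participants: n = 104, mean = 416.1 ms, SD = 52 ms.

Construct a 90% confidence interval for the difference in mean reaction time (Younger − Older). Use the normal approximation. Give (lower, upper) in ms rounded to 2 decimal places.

Per-group SEs: s₁/√n₁ = 80/√189 = 5.8191, s₂/√n₂ = 52/√104 = 5.0990.
Unpooled SE of the difference: √(33.86192481 + 25.999801) = 7.7370.
Margin of error = z* · SE = 1.645 × 7.7370 = 12.7274.
x̄₁ − x̄₂ = 344.5 − 416.1 = -71.6000.
CI: -71.6000 ± 12.7274 = (-84.33, -58.87).

(-84.33, -58.87)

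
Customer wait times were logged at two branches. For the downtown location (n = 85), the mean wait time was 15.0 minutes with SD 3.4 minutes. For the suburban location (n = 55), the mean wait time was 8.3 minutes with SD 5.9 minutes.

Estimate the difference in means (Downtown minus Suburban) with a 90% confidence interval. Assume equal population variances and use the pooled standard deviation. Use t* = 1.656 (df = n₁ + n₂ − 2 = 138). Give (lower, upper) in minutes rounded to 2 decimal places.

(5.40, 8.00)

s_p = √[((n₁−1)s₁² + (n₂−1)s₂²)/(n₁+n₂−2)] = √[(84·3.4² + 54·5.9²)/138] = 4.5451.
SE = 4.5451·√(1/85 + 1/55) = 0.7865.
With t* = 1.656, margin = 1.656 × 0.7865 = 1.3024.
x̄₁ − x̄₂ = 15.0 − 8.3 = 6.7000; interval 6.7000 ± 1.3024 = (5.40, 8.00).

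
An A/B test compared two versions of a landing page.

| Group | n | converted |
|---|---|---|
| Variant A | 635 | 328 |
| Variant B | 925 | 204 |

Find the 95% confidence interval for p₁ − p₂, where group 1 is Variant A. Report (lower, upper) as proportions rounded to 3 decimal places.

p̂₁ = 328/635 = 0.5165 and p̂₂ = 204/925 = 0.2205.
SE₁ = √(p̂₁(1−p̂₁)/n₁) = √(0.5165·0.4835/635) = 0.01983; SE₂ = √(0.2205·0.7795/925) = 0.01363.
Independent samples: SE of the difference = √(SE₁² + SE₂²) = √(0.0003932289 + 0.0001857769) = 0.02406.
z* for 95% confidence is 1.960, so the margin of error is 1.960 × 0.02406 = 0.04716.
Point estimate p̂₁ − p̂₂ = 0.5165 − 0.2205 = 0.2960.
0.2960 ± 0.04716 → (0.249, 0.343).

(0.249, 0.343)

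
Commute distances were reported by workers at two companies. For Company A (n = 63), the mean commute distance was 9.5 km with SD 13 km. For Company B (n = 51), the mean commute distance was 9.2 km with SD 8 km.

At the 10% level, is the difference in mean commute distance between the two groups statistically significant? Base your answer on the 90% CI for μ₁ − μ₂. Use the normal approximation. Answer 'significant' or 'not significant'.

not significant

Standard errors of each mean: 13/√63 = 1.6378 and 8/√51 = 1.1202.
SE(x̄₁ − x̄₂) = √(1.6378² + 1.1202²) = 1.9842 for independent samples with unequal variances.
With z* = 1.645, the margin is 1.645 × 1.9842 = 3.2640.
x̄₁ − x̄₂ = 9.5 − 9.2 = 0.3000; the interval is 0.3000 ± 3.2640 = (-2.9640, 3.5640).
The interval (-2.9640, 3.5640) contains 0, so the difference is not significant.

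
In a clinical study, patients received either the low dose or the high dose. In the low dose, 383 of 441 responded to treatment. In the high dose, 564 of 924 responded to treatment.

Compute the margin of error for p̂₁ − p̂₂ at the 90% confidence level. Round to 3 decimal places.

0.037

First, p̂₁ = 383/441 = 0.8685; p̂₂ = 564/924 = 0.6104.
The two standard errors are √(0.8685×0.1315/441) = 0.01609 and √(0.6104×0.3896/924) = 0.01604.
Because the samples are independent, SE_diff = √(0.01609² + 0.01604²) = 0.02272.
Using z* = 1.645 for 90%, ME = 1.645 × 0.02272 = 0.03737.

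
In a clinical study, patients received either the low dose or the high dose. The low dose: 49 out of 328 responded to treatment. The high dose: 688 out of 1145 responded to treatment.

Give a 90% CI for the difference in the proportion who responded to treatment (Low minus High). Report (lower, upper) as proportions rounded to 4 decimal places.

(-0.4917, -0.4113)

Sample proportions: 49/328 = 0.1494, 688/1145 = 0.6009.
Each SE is √(p̂(1−p̂)/n): √(0.1494·0.8506/328) = 0.01968 and √(0.6009·0.3991/1145) = 0.01447.
SE(p̂₁ − p̂₂) = √(SE₁² + SE₂²) = √(0.0003873024 + 0.0002093809) = 0.02443, since the two samples are independent.
At 90% confidence z* = 1.645; margin = 1.645 × 0.02443 = 0.04019.
The difference is 0.1494 − 0.6009 = -0.4515, so the interval is -0.4515 ± 0.04019 = (-0.4917, -0.4113).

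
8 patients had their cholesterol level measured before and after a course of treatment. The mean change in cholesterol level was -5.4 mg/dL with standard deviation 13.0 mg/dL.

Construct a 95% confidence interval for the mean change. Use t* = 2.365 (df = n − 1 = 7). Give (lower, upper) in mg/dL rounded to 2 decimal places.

(-16.27, 5.47)

Paired design: SE = s_d/√n = 13.0/√8 = 4.5962.
t* = 2.365; margin of error = 2.365 × 4.5962 = 10.8700.
-5.4 ± 10.8700 → (-16.27, 5.47).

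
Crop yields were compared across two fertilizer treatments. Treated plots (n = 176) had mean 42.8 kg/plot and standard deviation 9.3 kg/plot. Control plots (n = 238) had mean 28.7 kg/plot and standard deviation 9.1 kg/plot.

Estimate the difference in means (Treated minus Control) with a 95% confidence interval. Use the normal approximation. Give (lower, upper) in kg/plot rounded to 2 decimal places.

(12.30, 15.90)

SE₁ = s₁/√n₁ = 9.3/√176 = 0.7010; SE₂ = 9.1/√238 = 0.5899.
Independent samples, unequal variances: SE_diff = √(SE₁² + SE₂²) = √(0.491401 + 0.34798201) = 0.9162.
z* = 1.960, so margin of error = 1.960 × 0.9162 = 1.7958.
Difference in means = 42.8 − 28.7 = 14.1000.
14.1000 ± 1.7958 → (12.30, 15.90).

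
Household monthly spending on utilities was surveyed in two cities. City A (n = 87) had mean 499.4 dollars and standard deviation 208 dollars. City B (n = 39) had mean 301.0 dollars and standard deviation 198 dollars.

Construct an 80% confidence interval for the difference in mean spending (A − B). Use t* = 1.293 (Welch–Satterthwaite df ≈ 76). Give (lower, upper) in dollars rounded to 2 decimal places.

(148.28, 248.52)

SE₁ = s₁/√n₁ = 208/√87 = 22.2999; SE₂ = 198/√39 = 31.7054.
Independent samples, unequal variances: SE_diff = √(SE₁² + SE₂²) = √(497.28554001 + 1005.23238916) = 38.7623.
t* = 1.293, so margin of error = 1.293 × 38.7623 = 50.1197.
Difference in means = 499.4 − 301.0 = 198.4000.
198.4000 ± 50.1197 → (148.28, 248.52).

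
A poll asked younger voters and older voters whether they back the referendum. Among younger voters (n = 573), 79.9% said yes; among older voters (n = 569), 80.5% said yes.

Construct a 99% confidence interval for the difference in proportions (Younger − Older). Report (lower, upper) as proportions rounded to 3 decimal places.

Each SE is √(p̂(1−p̂)/n): √(0.7990·0.2010/573) = 0.01674 and √(0.8050·0.1950/569) = 0.01661.
SE(p̂₁ − p̂₂) = √(SE₁² + SE₂²) = √(0.0002802276 + 0.0002758921) = 0.02358, since the two samples are independent.
At 99% confidence z* = 2.576; margin = 2.576 × 0.02358 = 0.06074.
The difference is 0.7990 − 0.8050 = -0.0060, so the interval is -0.0060 ± 0.06074 = (-0.067, 0.055).

(-0.067, 0.055)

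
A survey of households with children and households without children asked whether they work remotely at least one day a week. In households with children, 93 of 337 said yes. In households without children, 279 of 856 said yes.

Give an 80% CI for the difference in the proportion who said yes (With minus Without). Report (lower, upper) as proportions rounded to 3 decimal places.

(-0.087, -0.013)

Sample proportions: 93/337 = 0.2760, 279/856 = 0.3259.
Each SE is √(p̂(1−p̂)/n): √(0.2760·0.7240/337) = 0.02435 and √(0.3259·0.6741/856) = 0.01602.
SE(p̂₁ − p̂₂) = √(SE₁² + SE₂²) = √(0.0005929225 + 0.0002566404) = 0.02915, since the two samples are independent.
At 80% confidence z* = 1.282; margin = 1.282 × 0.02915 = 0.03737.
The difference is 0.2760 − 0.3259 = -0.0499, so the interval is -0.0499 ± 0.03737 = (-0.087, -0.013).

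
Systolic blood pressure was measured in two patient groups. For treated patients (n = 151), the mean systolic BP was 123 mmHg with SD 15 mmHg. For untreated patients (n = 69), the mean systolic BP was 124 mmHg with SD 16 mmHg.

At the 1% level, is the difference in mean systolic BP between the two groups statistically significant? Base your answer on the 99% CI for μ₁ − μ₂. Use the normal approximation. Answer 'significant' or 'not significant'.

not significant

SE₁ = s₁/√n₁ = 15/√151 = 1.2207; SE₂ = 16/√69 = 1.9262.
Independent samples, unequal variances: SE_diff = √(SE₁² + SE₂²) = √(1.49010849 + 3.71024644) = 2.2804.
z* = 2.576, so margin of error = 2.576 × 2.2804 = 5.8743.
Difference in means = 123 − 124 = -1.0000.
-1.0000 ± 5.8743 → (-6.8743, 4.8743).
The interval (-6.8743, 4.8743) contains 0, so the difference is not significant.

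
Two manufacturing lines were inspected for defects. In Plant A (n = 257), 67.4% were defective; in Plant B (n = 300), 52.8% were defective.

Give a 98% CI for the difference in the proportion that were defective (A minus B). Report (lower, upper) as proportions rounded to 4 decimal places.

Each SE is √(p̂(1−p̂)/n): √(0.6740·0.3260/257) = 0.02924 and √(0.5280·0.4720/300) = 0.02882.
SE(p̂₁ − p̂₂) = √(SE₁² + SE₂²) = √(0.0008549776 + 0.0008305924) = 0.04106, since the two samples are independent.
At 98% confidence z* = 2.326; margin = 2.326 × 0.04106 = 0.09551.
The difference is 0.6740 − 0.5280 = 0.1460, so the interval is 0.1460 ± 0.09551 = (0.0505, 0.2415).

(0.0505, 0.2415)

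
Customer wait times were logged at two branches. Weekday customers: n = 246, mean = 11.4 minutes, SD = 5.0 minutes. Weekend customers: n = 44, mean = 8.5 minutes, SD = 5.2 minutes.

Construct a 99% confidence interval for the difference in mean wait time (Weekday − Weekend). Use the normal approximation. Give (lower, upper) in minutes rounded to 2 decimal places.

(0.72, 5.08)

SE₁ = s₁/√n₁ = 5.0/√246 = 0.3188; SE₂ = 5.2/√44 = 0.7839.
Independent samples, unequal variances: SE_diff = √(SE₁² + SE₂²) = √(0.10163344 + 0.61449921) = 0.8462.
z* = 2.576, so margin of error = 2.576 × 0.8462 = 2.1798.
Difference in means = 11.4 − 8.5 = 2.9000.
2.9000 ± 2.1798 → (0.72, 5.08).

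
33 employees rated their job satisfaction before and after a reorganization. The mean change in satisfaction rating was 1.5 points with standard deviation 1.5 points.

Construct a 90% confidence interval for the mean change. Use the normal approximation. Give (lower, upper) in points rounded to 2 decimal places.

Paired design: SE = s_d/√n = 1.5/√33 = 0.2611.
z* = 1.645; margin of error = 1.645 × 0.2611 = 0.4295.
1.5 ± 0.4295 → (1.07, 1.93).

(1.07, 1.93)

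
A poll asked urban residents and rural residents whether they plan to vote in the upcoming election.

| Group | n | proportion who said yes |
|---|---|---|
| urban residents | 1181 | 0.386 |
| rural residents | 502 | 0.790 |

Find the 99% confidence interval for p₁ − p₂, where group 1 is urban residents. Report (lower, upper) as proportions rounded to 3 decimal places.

(-0.463, -0.345)

Each SE is √(p̂(1−p̂)/n): √(0.3860·0.6140/1181) = 0.01417 and √(0.7900·0.2100/502) = 0.01818.
SE(p̂₁ − p̂₂) = √(SE₁² + SE₂²) = √(0.0002007889 + 0.0003305124) = 0.02305, since the two samples are independent.
At 99% confidence z* = 2.576; margin = 2.576 × 0.02305 = 0.05938.
The difference is 0.3860 − 0.7900 = -0.4040, so the interval is -0.4040 ± 0.05938 = (-0.463, -0.345).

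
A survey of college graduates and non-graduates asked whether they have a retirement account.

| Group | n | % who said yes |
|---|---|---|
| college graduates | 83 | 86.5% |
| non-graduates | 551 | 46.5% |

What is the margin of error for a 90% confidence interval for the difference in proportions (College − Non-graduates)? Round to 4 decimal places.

0.0709

The two standard errors are √(0.8650×0.1350/83) = 0.03751 and √(0.4650×0.5350/551) = 0.02125.
Because the samples are independent, SE_diff = √(0.03751² + 0.02125²) = 0.04311.
Using z* = 1.645 for 90%, ME = 1.645 × 0.04311 = 0.07092.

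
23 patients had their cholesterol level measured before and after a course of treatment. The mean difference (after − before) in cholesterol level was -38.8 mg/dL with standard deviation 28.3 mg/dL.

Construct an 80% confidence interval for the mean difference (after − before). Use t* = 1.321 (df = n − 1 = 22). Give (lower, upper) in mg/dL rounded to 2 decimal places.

(-46.60, -31.00)

This is a matched-pairs design, so SE = s_d/√n = 28.3/√23 = 5.9010.
Margin = 1.321 × 5.9010 = 7.7952; the interval is -38.8 ± 7.7952 = (-46.60, -31.00).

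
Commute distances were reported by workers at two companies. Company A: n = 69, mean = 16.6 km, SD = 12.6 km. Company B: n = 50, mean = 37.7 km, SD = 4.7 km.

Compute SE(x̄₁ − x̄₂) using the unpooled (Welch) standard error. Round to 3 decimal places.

Standard errors of each mean: 12.6/√69 = 1.5169 and 4.7/√50 = 0.6647.
SE(x̄₁ − x̄₂) = √(1.5169² + 0.6647²) = 1.6561 for independent samples with unequal variances.

1.656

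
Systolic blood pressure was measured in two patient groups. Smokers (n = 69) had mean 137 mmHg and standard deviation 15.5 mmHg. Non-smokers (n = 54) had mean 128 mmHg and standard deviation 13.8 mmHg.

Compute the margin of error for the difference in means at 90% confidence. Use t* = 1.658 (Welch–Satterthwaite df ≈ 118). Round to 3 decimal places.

Standard errors of each mean: 15.5/√69 = 1.8660 and 13.8/√54 = 1.8779.
SE(x̄₁ − x̄₂) = √(1.8660² + 1.8779²) = 2.6474 for independent samples with unequal variances.
With t* = 1.658, the margin is 1.658 × 2.6474 = 4.3894.

4.389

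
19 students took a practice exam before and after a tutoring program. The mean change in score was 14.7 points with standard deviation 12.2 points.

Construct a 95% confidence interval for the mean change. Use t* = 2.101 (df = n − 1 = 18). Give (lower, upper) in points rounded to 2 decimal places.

(8.82, 20.58)

This is a matched-pairs design, so SE = s_d/√n = 12.2/√19 = 2.7989.
Margin = 2.101 × 2.7989 = 5.8805; the interval is 14.7 ± 5.8805 = (8.82, 20.58).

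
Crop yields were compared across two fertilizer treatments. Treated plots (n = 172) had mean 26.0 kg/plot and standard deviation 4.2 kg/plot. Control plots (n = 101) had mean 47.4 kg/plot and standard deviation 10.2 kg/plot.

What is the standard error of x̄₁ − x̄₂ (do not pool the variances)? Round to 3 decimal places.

1.064

Per-group SEs: s₁/√n₁ = 4.2/√172 = 0.3202, s₂/√n₂ = 10.2/√101 = 1.0149.
Unpooled SE of the difference: √(0.10252804 + 1.03002201) = 1.0642.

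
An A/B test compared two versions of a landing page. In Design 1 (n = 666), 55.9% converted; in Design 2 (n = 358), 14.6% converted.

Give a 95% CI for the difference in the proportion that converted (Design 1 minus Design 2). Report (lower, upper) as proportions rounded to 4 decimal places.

Each SE is √(p̂(1−p̂)/n): √(0.5590·0.4410/666) = 0.01924 and √(0.1460·0.8540/358) = 0.01866.
SE(p̂₁ − p̂₂) = √(SE₁² + SE₂²) = √(0.0003701776 + 0.0003481956) = 0.02680, since the two samples are independent.
At 95% confidence z* = 1.960; margin = 1.960 × 0.02680 = 0.05253.
The difference is 0.5590 − 0.1460 = 0.4130, so the interval is 0.4130 ± 0.05253 = (0.3605, 0.4655).

(0.3605, 0.4655)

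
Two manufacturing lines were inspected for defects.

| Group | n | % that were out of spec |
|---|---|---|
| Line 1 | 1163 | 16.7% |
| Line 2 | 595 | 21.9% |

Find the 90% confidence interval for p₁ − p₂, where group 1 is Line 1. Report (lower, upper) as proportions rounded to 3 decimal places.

Each SE is √(p̂(1−p̂)/n): √(0.1670·0.8330/1163) = 0.01094 and √(0.2190·0.7810/595) = 0.01695.
SE(p̂₁ − p̂₂) = √(SE₁² + SE₂²) = √(0.0001196836 + 0.0002873025) = 0.02017, since the two samples are independent.
At 90% confidence z* = 1.645; margin = 1.645 × 0.02017 = 0.03318.
The difference is 0.1670 − 0.2190 = -0.0520, so the interval is -0.0520 ± 0.03318 = (-0.085, -0.019).

(-0.085, -0.019)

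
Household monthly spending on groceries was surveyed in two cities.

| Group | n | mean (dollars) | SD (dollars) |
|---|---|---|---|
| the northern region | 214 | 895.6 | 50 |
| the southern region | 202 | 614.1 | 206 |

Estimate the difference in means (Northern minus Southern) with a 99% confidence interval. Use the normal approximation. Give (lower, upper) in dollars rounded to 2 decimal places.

(243.14, 319.86)

Standard errors of each mean: 50/√214 = 3.4179 and 206/√202 = 14.4941.
SE(x̄₁ − x̄₂) = √(3.4179² + 14.4941²) = 14.8916 for independent samples with unequal variances.
With z* = 2.576, the margin is 2.576 × 14.8916 = 38.3608.
x̄₁ − x̄₂ = 895.6 − 614.1 = 281.5000; the interval is 281.5000 ± 38.3608 = (243.14, 319.86).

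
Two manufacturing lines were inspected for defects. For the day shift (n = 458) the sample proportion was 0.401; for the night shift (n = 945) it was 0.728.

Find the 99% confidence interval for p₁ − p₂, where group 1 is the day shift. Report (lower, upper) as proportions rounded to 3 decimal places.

The two standard errors are √(0.4010×0.5990/458) = 0.02290 and √(0.7280×0.2720/945) = 0.01448.
Because the samples are independent, SE_diff = √(0.02290² + 0.01448²) = 0.02709.
Using z* = 2.576 for 99%, ME = 2.576 × 0.02709 = 0.06978.
p̂₁ − p̂₂ = -0.3270; interval -0.3270 ± 0.06978 gives (-0.397, -0.257).

(-0.397, -0.257)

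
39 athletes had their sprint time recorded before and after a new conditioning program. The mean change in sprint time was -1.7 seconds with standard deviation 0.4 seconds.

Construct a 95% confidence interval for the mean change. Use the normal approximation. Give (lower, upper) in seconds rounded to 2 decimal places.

(-1.83, -1.57)

Paired design: SE = s_d/√n = 0.4/√39 = 0.0641.
z* = 1.960; margin of error = 1.960 × 0.0641 = 0.1256.
-1.7 ± 0.1256 → (-1.83, -1.57).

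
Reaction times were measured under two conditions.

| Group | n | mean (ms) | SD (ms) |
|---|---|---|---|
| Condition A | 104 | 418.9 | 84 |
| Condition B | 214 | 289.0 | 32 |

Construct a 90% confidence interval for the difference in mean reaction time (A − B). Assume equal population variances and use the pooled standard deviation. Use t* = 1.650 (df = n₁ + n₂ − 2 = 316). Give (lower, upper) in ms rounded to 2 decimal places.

Pooled variance s_p² = [103·84² + 213·32²] / (104+214−2) = 2990.1266, so s_p = 54.6821.
SE_diff = s_p·√(1/n₁ + 1/n₂) = 54.6821·√(1/104 + 1/214) = 6.5363.
t* = 1.650; margin = 1.650 × 6.5363 = 10.7849.
Difference = 418.9 − 289.0 = 129.9000.
129.9000 ± 10.7849 → (119.12, 140.68).

(119.12, 140.68)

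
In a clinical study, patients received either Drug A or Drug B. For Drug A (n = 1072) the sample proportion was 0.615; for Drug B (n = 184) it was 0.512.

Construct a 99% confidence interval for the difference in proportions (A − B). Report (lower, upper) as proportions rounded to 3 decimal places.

(0.001, 0.205)

The two standard errors are √(0.6150×0.3850/1072) = 0.01486 and √(0.5120×0.4880/184) = 0.03685.
Because the samples are independent, SE_diff = √(0.01486² + 0.03685²) = 0.03973.
Using z* = 2.576 for 99%, ME = 2.576 × 0.03973 = 0.10234.
p̂₁ − p̂₂ = 0.1030; interval 0.1030 ± 0.10234 gives (0.001, 0.205).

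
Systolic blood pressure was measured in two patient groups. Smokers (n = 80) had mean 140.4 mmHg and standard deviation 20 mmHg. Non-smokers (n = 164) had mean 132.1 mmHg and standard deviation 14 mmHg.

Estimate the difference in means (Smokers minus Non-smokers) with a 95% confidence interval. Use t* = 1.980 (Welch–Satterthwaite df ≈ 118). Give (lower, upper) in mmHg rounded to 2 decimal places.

(3.37, 13.23)

Standard errors of each mean: 20/√80 = 2.2361 and 14/√164 = 1.0932.
SE(x̄₁ − x̄₂) = √(2.2361² + 1.0932²) = 2.4890 for independent samples with unequal variances.
With t* = 1.980, the margin is 1.980 × 2.4890 = 4.9282.
x̄₁ − x̄₂ = 140.4 − 132.1 = 8.3000; the interval is 8.3000 ± 4.9282 = (3.37, 13.23).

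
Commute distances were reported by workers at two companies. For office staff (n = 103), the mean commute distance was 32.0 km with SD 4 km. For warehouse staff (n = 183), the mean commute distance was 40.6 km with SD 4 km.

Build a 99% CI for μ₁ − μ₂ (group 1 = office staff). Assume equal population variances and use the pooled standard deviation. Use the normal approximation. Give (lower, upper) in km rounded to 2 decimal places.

s_p = √[((n₁−1)s₁² + (n₂−1)s₂²)/(n₁+n₂−2)] = √[(102·4² + 182·4²)/284] = 4.0000.
SE = 4.0000·√(1/103 + 1/183) = 0.4927.
With z* = 2.576, margin = 2.576 × 0.4927 = 1.2692.
x̄₁ − x̄₂ = 32.0 − 40.6 = -8.6000; interval -8.6000 ± 1.2692 = (-9.87, -7.33).

(-9.87, -7.33)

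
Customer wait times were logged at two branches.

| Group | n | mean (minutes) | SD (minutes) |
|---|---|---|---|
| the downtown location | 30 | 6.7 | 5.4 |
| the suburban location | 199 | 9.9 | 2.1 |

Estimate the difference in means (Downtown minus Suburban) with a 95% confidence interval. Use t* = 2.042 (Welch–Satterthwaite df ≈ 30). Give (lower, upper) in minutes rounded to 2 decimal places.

Per-group SEs: s₁/√n₁ = 5.4/√30 = 0.9859, s₂/√n₂ = 2.1/√199 = 0.1489.
Unpooled SE of the difference: √(0.97199881 + 0.02217121) = 0.9971.
Margin of error = t* · SE = 2.042 × 0.9971 = 2.0361.
x̄₁ − x̄₂ = 6.7 − 9.9 = -3.2000.
CI: -3.2000 ± 2.0361 = (-5.24, -1.16).

(-5.24, -1.16)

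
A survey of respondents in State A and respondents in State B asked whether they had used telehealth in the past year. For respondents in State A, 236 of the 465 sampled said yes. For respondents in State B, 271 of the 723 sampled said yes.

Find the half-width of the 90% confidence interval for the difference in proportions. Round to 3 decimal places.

p̂₁ = 236/465 = 0.5075 and p̂₂ = 271/723 = 0.3748.
SE₁ = √(p̂₁(1−p̂₁)/n₁) = √(0.5075·0.4925/465) = 0.02318; SE₂ = √(0.3748·0.6252/723) = 0.01800.
Independent samples: SE of the difference = √(SE₁² + SE₂²) = √(0.0005373124 + 0.000324) = 0.02935.
z* for 90% confidence is 1.645, so the margin of error is 1.645 × 0.02935 = 0.04828.

0.048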